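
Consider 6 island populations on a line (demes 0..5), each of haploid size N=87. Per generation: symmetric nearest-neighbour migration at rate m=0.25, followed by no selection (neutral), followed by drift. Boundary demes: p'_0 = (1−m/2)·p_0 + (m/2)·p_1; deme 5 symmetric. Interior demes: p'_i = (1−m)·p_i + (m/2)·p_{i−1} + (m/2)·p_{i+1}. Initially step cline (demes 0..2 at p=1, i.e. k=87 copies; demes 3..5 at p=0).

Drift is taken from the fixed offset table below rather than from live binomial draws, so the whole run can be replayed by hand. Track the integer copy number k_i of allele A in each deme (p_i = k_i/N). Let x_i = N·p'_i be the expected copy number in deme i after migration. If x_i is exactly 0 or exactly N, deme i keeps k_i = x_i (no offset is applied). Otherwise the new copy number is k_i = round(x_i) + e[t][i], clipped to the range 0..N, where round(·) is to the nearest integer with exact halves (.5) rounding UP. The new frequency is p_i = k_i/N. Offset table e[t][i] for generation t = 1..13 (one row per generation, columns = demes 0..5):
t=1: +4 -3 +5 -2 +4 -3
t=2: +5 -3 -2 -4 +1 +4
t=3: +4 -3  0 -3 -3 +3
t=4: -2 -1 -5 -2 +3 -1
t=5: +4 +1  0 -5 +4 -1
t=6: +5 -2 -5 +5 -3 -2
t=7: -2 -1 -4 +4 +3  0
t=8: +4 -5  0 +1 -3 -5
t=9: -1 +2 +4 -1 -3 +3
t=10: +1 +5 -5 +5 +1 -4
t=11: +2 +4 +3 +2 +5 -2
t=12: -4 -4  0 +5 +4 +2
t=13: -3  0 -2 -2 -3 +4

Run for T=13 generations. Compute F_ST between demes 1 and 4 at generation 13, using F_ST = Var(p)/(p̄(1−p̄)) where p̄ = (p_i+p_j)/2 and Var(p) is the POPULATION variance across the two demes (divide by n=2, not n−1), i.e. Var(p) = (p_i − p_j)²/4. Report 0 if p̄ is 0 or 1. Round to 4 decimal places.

0.3044

t=0: k=[87 87 87 0 0 0]
t=1: x=[87.0000 87.0000 76.1250 10.8750 0.0000 0.0000] k=[87 87 81 9 0 0]
t=2: x=[87.0000 86.2500 72.7500 16.8750 1.1250 0.0000] k=[87 83 71 13 2 0]
t=3: x=[86.5000 82.0000 65.2500 18.8750 3.1250 0.2500] k=[87 79 65 16 0 3]
t=4: x=[86.0000 78.2500 60.6250 20.1250 2.3750 2.6250] k=[84 77 56 18 5 2]
t=5: x=[83.1250 75.2500 53.8750 21.1250 6.2500 2.3750] k=[87 76 54 16 10 1]
t=6: x=[85.6250 74.6250 52.0000 20.0000 9.6250 2.1250] k=[87 73 47 25 7 0]
t=7: x=[85.2500 71.5000 47.5000 25.5000 8.3750 0.8750] k=[83 71 44 30 11 1]
t=8: x=[81.5000 69.1250 45.6250 29.3750 12.1250 2.2500] k=[86 64 46 30 9 0]
t=9: x=[83.2500 64.5000 46.2500 29.3750 10.5000 1.1250] k=[82 67 50 28 8 4]
t=10: x=[80.1250 66.7500 49.3750 28.2500 10.0000 4.5000] k=[81 72 44 33 11 1]
t=11: x=[79.8750 69.6250 46.1250 31.6250 12.5000 2.2500] k=[82 74 49 34 18 0]
t=12: x=[81.0000 71.8750 50.2500 33.8750 17.7500 2.2500] k=[77 68 50 39 22 4]
t=13: x=[75.8750 66.8750 50.8750 38.2500 21.8750 6.2500] k=[73 67 49 36 19 10]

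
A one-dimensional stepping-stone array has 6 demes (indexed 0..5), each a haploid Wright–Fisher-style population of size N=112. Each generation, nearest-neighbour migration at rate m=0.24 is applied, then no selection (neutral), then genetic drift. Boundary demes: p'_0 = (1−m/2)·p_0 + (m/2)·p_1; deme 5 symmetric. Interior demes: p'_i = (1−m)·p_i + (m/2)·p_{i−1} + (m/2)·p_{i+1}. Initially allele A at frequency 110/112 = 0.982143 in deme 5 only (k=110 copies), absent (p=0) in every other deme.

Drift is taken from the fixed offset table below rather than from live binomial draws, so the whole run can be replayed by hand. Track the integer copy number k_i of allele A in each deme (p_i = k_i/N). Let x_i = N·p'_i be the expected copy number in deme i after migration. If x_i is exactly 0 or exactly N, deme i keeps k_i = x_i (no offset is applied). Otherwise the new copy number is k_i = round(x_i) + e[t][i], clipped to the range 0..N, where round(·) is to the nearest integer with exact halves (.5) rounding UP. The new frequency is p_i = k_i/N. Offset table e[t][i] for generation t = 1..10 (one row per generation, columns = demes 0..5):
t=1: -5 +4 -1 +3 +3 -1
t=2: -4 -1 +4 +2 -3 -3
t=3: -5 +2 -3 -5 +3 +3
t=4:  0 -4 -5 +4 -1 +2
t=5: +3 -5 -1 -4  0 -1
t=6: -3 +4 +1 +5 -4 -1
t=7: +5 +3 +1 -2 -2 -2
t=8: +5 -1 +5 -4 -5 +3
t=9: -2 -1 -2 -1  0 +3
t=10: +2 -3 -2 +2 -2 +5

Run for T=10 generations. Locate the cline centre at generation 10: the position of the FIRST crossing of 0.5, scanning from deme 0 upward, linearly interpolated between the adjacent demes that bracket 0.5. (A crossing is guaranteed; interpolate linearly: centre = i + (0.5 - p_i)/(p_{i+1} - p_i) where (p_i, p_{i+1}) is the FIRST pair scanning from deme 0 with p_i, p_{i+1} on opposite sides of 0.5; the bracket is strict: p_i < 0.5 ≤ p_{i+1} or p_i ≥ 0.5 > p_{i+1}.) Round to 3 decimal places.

4.903

t=0: k=[0 0 0 0 0 110]
t=1: x=[0.0000 0.0000 0.0000 0.0000 13.2000 96.8000] k=[0 0 0 0 16 96]
t=2: x=[0.0000 0.0000 0.0000 1.9200 23.6800 86.4000] k=[0 0 0 4 21 83]
t=3: x=[0.0000 0.0000 0.4800 5.5600 26.4000 75.5600] k=[0 0 0 1 29 79]
t=4: x=[0.0000 0.0000 0.1200 4.2400 31.6400 73.0000] k=[0 0 0 8 31 75]
t=5: x=[0.0000 0.0000 0.9600 9.8000 33.5200 69.7200] k=[0 0 0 6 34 69]
t=6: x=[0.0000 0.0000 0.7200 8.6400 34.8400 64.8000] k=[0 0 2 14 31 64]
t=7: x=[0.0000 0.2400 3.2000 14.6000 32.9200 60.0400] k=[0 3 4 13 31 58]
t=8: x=[0.3600 2.7600 4.9600 14.0800 32.0800 54.7600] k=[5 2 10 10 27 58]
t=9: x=[4.6400 3.3200 9.0400 12.0400 28.6800 54.2800] k=[3 2 7 11 29 57]
t=10: x=[2.8800 2.7200 6.8800 12.6800 30.2000 53.6400] k=[5 0 5 15 28 59]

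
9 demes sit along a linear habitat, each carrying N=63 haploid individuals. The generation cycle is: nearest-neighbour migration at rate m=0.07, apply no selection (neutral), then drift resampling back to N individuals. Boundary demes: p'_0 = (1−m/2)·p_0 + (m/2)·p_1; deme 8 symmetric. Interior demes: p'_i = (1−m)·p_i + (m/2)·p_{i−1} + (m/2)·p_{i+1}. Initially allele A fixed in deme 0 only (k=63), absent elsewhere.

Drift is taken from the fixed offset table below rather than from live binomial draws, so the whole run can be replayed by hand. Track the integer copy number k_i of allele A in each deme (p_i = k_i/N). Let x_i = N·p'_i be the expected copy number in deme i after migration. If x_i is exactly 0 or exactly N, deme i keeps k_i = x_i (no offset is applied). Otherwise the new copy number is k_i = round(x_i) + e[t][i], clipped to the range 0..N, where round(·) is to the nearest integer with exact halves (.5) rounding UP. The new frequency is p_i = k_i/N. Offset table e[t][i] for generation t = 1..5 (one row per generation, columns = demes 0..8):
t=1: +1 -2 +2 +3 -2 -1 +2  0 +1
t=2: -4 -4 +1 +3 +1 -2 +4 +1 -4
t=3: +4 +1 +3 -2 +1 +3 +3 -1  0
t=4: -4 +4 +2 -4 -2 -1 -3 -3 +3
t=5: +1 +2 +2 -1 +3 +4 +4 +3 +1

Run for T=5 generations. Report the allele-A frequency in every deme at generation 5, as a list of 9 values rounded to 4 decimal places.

t=0: k=[63 0 0 0 0 0 0 0 0]
t=1: x=[60.7950 2.2050 0.0000 0.0000 0.0000 0.0000 0.0000 0.0000 0.0000] k=[62 0 0 0 0 0 0 0 0]
t=2: x=[59.8300 2.1700 0.0000 0.0000 0.0000 0.0000 0.0000 0.0000 0.0000] k=[56 0 0 0 0 0 0 0 0]
t=3: x=[54.0400 1.9600 0.0000 0.0000 0.0000 0.0000 0.0000 0.0000 0.0000] k=[58 3 0 0 0 0 0 0 0]
t=4: x=[56.0750 4.8200 0.1050 0.0000 0.0000 0.0000 0.0000 0.0000 0.0000] k=[52 9 2 0 0 0 0 0 0]
t=5: x=[50.4950 10.2600 2.1750 0.0700 0.0000 0.0000 0.0000 0.0000 0.0000] k=[51 12 4 0 0 0 0 0 0]

[0.8095, 0.1905, 0.0635, 0.0000, 0.0000, 0.0000, 0.0000, 0.0000, 0.0000]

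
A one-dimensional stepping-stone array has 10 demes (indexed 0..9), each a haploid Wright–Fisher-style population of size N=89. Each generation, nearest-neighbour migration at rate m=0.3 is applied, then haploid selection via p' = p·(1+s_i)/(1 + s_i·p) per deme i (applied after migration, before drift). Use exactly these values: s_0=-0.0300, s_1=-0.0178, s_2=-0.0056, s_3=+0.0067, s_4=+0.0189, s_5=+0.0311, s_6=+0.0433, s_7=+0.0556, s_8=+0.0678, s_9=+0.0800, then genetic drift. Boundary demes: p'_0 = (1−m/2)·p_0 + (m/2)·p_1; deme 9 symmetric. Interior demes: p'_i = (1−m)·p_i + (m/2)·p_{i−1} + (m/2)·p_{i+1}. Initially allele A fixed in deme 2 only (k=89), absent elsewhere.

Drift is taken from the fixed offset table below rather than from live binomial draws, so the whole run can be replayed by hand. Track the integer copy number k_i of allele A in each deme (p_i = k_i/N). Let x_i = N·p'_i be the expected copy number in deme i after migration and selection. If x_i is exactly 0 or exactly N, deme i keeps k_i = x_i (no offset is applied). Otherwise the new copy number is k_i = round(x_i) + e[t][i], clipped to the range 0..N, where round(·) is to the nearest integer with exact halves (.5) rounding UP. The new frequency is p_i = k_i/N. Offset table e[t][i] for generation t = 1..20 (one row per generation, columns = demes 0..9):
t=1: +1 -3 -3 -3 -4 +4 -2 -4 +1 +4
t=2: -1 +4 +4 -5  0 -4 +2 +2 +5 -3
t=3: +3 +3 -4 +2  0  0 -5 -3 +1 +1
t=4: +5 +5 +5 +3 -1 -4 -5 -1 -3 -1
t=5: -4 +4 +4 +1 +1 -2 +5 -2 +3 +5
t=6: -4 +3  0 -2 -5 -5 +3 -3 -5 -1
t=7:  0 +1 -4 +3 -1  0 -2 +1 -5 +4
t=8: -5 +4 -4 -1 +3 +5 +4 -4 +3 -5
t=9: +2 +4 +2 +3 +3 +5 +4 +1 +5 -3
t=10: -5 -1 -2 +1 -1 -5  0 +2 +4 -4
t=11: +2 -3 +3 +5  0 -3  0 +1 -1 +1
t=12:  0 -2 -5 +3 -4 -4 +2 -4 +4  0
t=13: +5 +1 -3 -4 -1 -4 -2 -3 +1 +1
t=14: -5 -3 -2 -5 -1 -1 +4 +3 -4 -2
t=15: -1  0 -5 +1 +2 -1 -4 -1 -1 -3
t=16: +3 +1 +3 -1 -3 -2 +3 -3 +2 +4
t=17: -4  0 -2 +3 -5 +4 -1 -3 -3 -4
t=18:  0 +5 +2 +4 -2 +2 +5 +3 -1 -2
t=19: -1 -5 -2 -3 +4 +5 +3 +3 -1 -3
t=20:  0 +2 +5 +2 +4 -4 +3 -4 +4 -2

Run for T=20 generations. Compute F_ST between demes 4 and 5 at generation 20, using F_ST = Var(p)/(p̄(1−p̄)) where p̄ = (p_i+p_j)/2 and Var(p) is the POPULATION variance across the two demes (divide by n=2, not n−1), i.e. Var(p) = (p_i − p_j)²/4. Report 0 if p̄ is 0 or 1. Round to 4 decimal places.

0.0137

t=0: k=[0 0 89 0 0 0 0 0 0 0]
t=1: x=[0.0000 13.1475 62.1949 13.4260 0.0000 0.0000 0.0000 0.0000 0.0000 0.0000] k=[0 10 59 10 0 0 0 0 0 0]
t=2: x=[1.4557 15.6174 44.1751 15.9372 1.5279 0.0000 0.0000 0.0000 0.0000 0.0000] k=[0 20 48 11 2 0 0 0 0 0]
t=3: x=[2.9129 20.9113 38.1276 15.2844 3.1056 0.3093 0.0000 0.0000 0.0000 0.0000] k=[6 24 34 17 3 0 0 0 0 0]
t=4: x=[8.4638 22.4967 29.8385 17.5439 4.7332 0.4639 0.0000 0.0000 0.0000 0.0000] k=[13 27 35 21 4 0 0 0 0 0]
t=5: x=[14.7219 25.7699 31.5855 20.6557 6.0548 0.6185 0.0000 0.0000 0.0000 0.0000] k=[11 30 36 22 7 0 0 0 0 0]
t=6: x=[13.4975 27.7061 32.8835 21.9603 8.3405 1.0823 0.0000 0.0000 0.0000 0.0000] k=[9 31 33 20 3 0 0 0 0 0]
t=7: x=[11.9807 27.6565 30.6371 19.5015 5.1908 0.4639 0.0000 0.0000 0.0000 0.0000] k=[12 29 27 23 4 0 0 0 0 0]
t=8: x=[14.1831 25.8196 26.5952 20.8564 6.3597 0.6185 0.0000 0.0000 0.0000 0.0000] k=[9 30 23 20 9 6 0 0 0 0]
t=9: x=[11.8340 25.4722 23.5027 18.8992 10.3703 5.7115 0.9386 0.0000 0.0000 0.0000] k=[14 29 26 22 13 11 5 0 0 0]
t=10: x=[15.8493 25.9685 25.7471 21.3582 14.2730 10.6846 5.3596 0.7913 0.0000 0.0000] k=[11 25 24 22 13 6 5 3 0 0]
t=11: x=[12.7634 22.4472 23.7521 21.0572 13.5132 7.0975 5.0481 3.0031 0.4803 0.0000] k=[15 19 27 26 14 4 5 4 0 0]
t=12: x=[15.2120 19.3269 25.5476 24.4683 14.5262 5.8142 4.8923 3.7391 0.6404 0.0000] k=[15 17 21 27 11 2 7 0 5 0]
t=13: x=[14.9179 17.0511 21.2091 23.8163 12.2464 4.2215 5.4115 1.8979 3.7274 0.8095] k=[20 18 18 20 11 0 3 0 5 2]
t=14: x=[19.2367 18.0403 18.2185 18.4475 10.8775 2.1637 2.1887 1.2658 4.0459 2.6402] k=[14 15 16 13 10 1 6 4 0 1]
t=15: x=[13.7913 14.7773 15.3286 13.0743 9.2541 3.1930 5.1519 3.8967 0.8004 0.9173] k=[13 15 10 14 11 2 1 3 0 0]
t=16: x=[12.9591 13.7400 11.2945 13.0241 10.2689 3.2958 1.5117 2.3718 0.4803 0.0000] k=[16 15 14 12 7 1 5 0 2 0]
t=17: x=[15.4571 14.7773 13.7845 11.6173 6.9693 2.5755 3.8013 1.1077 1.4933 0.3239] k=[11 15 12 15 2 7 3 0 0 0]
t=18: x=[11.2962 13.7400 12.8382 12.6724 4.7841 5.8142 3.2814 0.4749 0.0000 0.0000] k=[11 19 15 17 3 8 8 3 0 0]
t=19: x=[11.8829 16.9522 15.8268 14.6817 5.9532 7.4566 7.5373 3.4763 0.4803 0.0000] k=[11 12 14 12 10 12 11 6 0 0]
t=20: x=[10.8563 11.9628 13.3362 12.0695 10.7761 11.8613 10.7957 6.1528 0.9604 0.0000] k=[11 14 18 14 15 8 14 2 5 0]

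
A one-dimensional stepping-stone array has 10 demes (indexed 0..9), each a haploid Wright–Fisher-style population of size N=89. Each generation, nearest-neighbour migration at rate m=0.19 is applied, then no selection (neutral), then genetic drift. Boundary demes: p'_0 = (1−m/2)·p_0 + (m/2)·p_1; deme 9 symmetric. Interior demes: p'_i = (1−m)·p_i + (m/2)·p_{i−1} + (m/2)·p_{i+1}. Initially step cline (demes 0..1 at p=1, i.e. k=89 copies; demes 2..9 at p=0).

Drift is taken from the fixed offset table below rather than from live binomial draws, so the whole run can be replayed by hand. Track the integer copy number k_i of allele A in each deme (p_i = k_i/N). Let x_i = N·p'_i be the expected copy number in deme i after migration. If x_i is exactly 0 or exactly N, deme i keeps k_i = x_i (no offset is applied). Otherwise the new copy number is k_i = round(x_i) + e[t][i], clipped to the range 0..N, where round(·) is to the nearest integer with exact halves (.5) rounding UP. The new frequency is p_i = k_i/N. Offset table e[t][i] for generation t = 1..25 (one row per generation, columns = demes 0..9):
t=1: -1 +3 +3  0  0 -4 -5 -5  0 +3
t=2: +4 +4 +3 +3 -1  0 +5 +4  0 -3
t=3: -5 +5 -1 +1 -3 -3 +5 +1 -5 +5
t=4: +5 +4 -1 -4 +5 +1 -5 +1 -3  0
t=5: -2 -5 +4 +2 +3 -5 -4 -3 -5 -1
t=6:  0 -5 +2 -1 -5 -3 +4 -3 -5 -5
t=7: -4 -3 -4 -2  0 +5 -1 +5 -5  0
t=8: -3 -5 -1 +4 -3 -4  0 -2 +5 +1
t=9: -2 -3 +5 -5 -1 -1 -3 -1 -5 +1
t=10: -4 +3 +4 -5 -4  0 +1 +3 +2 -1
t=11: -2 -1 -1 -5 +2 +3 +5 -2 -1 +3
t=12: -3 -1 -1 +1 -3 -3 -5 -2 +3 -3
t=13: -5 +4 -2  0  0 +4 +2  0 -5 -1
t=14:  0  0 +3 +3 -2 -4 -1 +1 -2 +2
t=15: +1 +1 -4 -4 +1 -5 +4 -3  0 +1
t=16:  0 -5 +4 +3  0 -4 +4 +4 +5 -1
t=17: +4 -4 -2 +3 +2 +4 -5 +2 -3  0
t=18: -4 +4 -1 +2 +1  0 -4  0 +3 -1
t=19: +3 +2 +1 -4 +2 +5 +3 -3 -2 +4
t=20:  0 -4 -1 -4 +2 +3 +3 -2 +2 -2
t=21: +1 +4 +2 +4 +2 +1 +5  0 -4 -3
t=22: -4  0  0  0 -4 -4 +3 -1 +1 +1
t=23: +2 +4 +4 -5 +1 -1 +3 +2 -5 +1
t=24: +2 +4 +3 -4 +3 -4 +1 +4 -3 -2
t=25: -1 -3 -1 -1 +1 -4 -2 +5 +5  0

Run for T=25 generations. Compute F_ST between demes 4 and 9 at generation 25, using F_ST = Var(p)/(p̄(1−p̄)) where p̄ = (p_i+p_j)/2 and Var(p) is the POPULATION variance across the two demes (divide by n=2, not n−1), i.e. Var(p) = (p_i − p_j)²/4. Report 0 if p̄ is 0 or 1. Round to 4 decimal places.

t=0: k=[89 89 0 0 0 0 0 0 0 0]
t=1: x=[89.0000 80.5450 8.4550 0.0000 0.0000 0.0000 0.0000 0.0000 0.0000 0.0000] k=[89 84 11 0 0 0 0 0 0 0]
t=2: x=[88.5250 77.5400 16.8900 1.0450 0.0000 0.0000 0.0000 0.0000 0.0000 0.0000] k=[89 82 20 4 0 0 0 0 0 0]
t=3: x=[88.3350 76.7750 24.3700 5.1400 0.3800 0.0000 0.0000 0.0000 0.0000 0.0000] k=[83 82 23 6 0 0 0 0 0 0]
t=4: x=[82.9050 76.4900 26.9900 7.0450 0.5700 0.0000 0.0000 0.0000 0.0000 0.0000] k=[88 80 26 3 6 0 0 0 0 0]
t=5: x=[87.2400 75.6300 28.9450 5.4700 5.1450 0.5700 0.0000 0.0000 0.0000 0.0000] k=[85 71 33 7 8 0 0 0 0 0]
t=6: x=[83.6700 68.7200 34.1400 9.5650 7.1450 0.7600 0.0000 0.0000 0.0000 0.0000] k=[84 64 36 9 2 0 0 0 0 0]
t=7: x=[82.1000 63.2400 36.0950 10.9000 2.4750 0.1900 0.0000 0.0000 0.0000 0.0000] k=[78 60 32 9 2 5 0 0 0 0]
t=8: x=[76.2900 59.0500 32.4750 10.5200 2.9500 4.2400 0.4750 0.0000 0.0000 0.0000] k=[73 54 31 15 0 0 0 0 0 0]
t=9: x=[71.1950 53.6200 31.6650 15.0950 1.4250 0.0000 0.0000 0.0000 0.0000 0.0000] k=[69 51 37 10 0 0 0 0 0 0]
t=10: x=[67.2900 51.3800 35.7650 11.6150 0.9500 0.0000 0.0000 0.0000 0.0000 0.0000] k=[63 54 40 7 0 0 0 0 0 0]
t=11: x=[62.1450 53.5250 38.1950 9.4700 0.6650 0.0000 0.0000 0.0000 0.0000 0.0000] k=[60 53 37 4 3 0 0 0 0 0]
t=12: x=[59.3350 52.1450 35.3850 7.0400 2.8100 0.2850 0.0000 0.0000 0.0000 0.0000] k=[56 51 34 8 0 0 0 0 0 0]
t=13: x=[55.5250 49.8600 33.1450 9.7100 0.7600 0.0000 0.0000 0.0000 0.0000 0.0000] k=[51 54 31 10 1 0 0 0 0 0]
t=14: x=[51.2850 51.5300 31.1900 11.1400 1.7600 0.0950 0.0000 0.0000 0.0000 0.0000] k=[51 52 34 14 0 0 0 0 0 0]
t=15: x=[51.0950 50.1950 33.8100 14.5700 1.3300 0.0000 0.0000 0.0000 0.0000 0.0000] k=[52 51 30 11 2 0 0 0 0 0]
t=16: x=[51.9050 49.1000 30.1900 11.9500 2.6650 0.1900 0.0000 0.0000 0.0000 0.0000] k=[52 44 34 15 3 0 0 0 0 0]
t=17: x=[51.2400 43.8100 33.1450 15.6650 3.8550 0.2850 0.0000 0.0000 0.0000 0.0000] k=[55 40 31 19 6 4 0 0 0 0]
t=18: x=[53.5750 40.5700 30.7150 18.9050 7.0450 3.8100 0.3800 0.0000 0.0000 0.0000] k=[50 45 30 21 8 4 0 0 0 0]
t=19: x=[49.5250 44.0500 30.5700 20.6200 8.8550 4.0000 0.3800 0.0000 0.0000 0.0000] k=[53 46 32 17 11 9 3 0 0 0]
t=20: x=[52.3350 45.3350 31.9050 17.8550 11.3800 8.6200 3.2850 0.2850 0.0000 0.0000] k=[52 41 31 14 13 12 6 0 0 0]
t=21: x=[50.9550 41.0950 30.3350 15.5200 13.0000 11.5250 6.0000 0.5700 0.0000 0.0000] k=[52 45 32 20 15 13 11 1 0 0]
t=22: x=[51.3350 44.4300 32.0950 20.6650 15.2850 13.0000 10.2400 1.8550 0.0950 0.0000] k=[47 44 32 21 11 9 13 1 1 0]
t=23: x=[46.7150 43.1450 32.0950 21.0950 11.7600 9.5700 11.4800 2.1400 0.9050 0.0950] k=[49 47 36 16 13 9 14 4 0 1]
t=24: x=[48.8100 46.1450 35.1450 17.6150 12.9050 9.8550 12.5750 4.5700 0.4750 0.9050] k=[51 50 38 14 16 6 14 9 0 0]
t=25: x=[50.9050 48.9550 36.8600 16.4700 14.8600 7.7100 12.7650 8.6200 0.8550 0.0000] k=[50 46 36 15 16 4 11 14 6 0]

0.0988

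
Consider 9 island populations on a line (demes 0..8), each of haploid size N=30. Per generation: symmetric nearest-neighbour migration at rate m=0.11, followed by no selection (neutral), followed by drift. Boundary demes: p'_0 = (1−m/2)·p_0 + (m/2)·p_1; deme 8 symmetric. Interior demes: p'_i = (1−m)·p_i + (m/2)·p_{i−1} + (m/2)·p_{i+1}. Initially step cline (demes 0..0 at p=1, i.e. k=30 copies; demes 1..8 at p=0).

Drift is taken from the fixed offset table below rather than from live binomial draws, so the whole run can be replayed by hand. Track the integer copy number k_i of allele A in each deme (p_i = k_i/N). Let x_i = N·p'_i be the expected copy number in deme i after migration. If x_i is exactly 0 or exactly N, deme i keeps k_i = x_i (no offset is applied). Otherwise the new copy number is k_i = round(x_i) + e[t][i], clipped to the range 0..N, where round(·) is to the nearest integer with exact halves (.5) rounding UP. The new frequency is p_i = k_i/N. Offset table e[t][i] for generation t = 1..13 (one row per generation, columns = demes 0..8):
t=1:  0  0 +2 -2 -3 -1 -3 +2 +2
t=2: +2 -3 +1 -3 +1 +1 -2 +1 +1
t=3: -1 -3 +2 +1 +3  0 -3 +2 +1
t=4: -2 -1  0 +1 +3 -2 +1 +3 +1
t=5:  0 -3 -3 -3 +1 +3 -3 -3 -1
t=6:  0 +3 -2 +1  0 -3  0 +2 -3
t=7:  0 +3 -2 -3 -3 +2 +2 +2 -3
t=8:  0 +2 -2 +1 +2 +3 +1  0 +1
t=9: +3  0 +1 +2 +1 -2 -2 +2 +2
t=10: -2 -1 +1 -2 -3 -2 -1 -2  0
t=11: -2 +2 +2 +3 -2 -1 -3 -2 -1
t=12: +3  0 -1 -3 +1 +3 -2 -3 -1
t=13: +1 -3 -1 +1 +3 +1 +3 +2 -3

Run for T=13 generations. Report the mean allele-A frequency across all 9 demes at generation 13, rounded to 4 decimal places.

0.1407

t=0: k=[30 0 0 0 0 0 0 0 0]
t=1: x=[28.3500 1.6500 0.0000 0.0000 0.0000 0.0000 0.0000 0.0000 0.0000] k=[28 2 0 0 0 0 0 0 0]
t=2: x=[26.5700 3.3200 0.1100 0.0000 0.0000 0.0000 0.0000 0.0000 0.0000] k=[29 0 1 0 0 0 0 0 0]
t=3: x=[27.4050 1.6500 0.8900 0.0550 0.0000 0.0000 0.0000 0.0000 0.0000] k=[26 0 3 1 0 0 0 0 0]
t=4: x=[24.5700 1.5950 2.7250 1.0550 0.0550 0.0000 0.0000 0.0000 0.0000] k=[23 1 3 2 3 0 0 0 0]
t=5: x=[21.7900 2.3200 2.8350 2.1100 2.7800 0.1650 0.0000 0.0000 0.0000] k=[22 0 0 0 4 3 0 0 0]
t=6: x=[20.7900 1.2100 0.0000 0.2200 3.7250 2.8900 0.1650 0.0000 0.0000] k=[21 4 0 1 4 0 0 0 0]
t=7: x=[20.0650 4.7150 0.2750 1.1100 3.6150 0.2200 0.0000 0.0000 0.0000] k=[20 8 0 0 1 2 0 0 0]
t=8: x=[19.3400 8.2200 0.4400 0.0550 1.0000 1.8350 0.1100 0.0000 0.0000] k=[19 10 0 1 3 5 1 0 0]
t=9: x=[18.5050 9.9450 0.6050 1.0550 3.0000 4.6700 1.1650 0.0550 0.0000] k=[22 10 2 3 4 3 0 2 0]
t=10: x=[21.3400 10.2200 2.4950 3.0000 3.8900 2.8900 0.2750 1.7800 0.1100] k=[19 9 3 1 1 1 0 0 0]
t=11: x=[18.4500 9.2200 3.2200 1.1100 1.0000 0.9450 0.0550 0.0000 0.0000] k=[16 11 5 4 0 0 0 0 0]
t=12: x=[15.7250 10.9450 5.2750 3.8350 0.2200 0.0000 0.0000 0.0000 0.0000] k=[19 11 4 1 1 0 0 0 0]
t=13: x=[18.5600 11.0550 4.2200 1.1650 0.9450 0.0550 0.0000 0.0000 0.0000] k=[20 8 3 2 4 1 0 0 0]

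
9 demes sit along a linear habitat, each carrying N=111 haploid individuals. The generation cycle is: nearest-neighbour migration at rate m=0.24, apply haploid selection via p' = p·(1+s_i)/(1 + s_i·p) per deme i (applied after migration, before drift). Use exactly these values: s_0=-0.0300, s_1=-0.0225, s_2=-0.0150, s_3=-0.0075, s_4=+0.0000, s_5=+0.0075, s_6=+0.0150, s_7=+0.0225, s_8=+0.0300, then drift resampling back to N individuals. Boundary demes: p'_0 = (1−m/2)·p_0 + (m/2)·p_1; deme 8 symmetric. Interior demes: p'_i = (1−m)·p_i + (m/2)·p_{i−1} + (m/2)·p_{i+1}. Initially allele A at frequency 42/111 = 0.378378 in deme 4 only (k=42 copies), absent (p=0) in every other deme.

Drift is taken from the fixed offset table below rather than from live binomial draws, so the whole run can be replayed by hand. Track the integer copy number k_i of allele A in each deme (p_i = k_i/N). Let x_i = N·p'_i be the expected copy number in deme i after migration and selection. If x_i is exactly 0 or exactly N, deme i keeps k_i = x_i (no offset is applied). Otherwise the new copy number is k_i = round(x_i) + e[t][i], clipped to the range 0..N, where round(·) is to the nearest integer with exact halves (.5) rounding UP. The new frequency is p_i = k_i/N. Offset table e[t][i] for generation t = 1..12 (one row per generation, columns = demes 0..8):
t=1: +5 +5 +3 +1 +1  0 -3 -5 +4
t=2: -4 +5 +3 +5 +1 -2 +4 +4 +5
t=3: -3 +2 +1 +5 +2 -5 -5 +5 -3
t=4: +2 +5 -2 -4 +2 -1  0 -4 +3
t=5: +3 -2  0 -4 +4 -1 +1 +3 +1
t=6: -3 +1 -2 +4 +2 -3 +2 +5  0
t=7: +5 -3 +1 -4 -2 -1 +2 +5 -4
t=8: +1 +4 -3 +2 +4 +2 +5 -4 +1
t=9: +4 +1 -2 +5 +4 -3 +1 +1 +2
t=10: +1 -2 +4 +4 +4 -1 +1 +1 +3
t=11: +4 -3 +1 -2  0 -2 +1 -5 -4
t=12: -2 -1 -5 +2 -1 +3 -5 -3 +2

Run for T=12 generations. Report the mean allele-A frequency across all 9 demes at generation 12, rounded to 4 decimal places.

0.0901

t=0: k=[0 0 0 0 42 0 0 0 0]
t=1: x=[0.0000 0.0000 0.0000 5.0039 31.9200 5.0761 0.0000 0.0000 0.0000] k=[0 0 0 6 33 5 0 0 0]
t=2: x=[0.0000 0.0000 0.7093 8.4610 26.4000 7.8141 0.6090 0.0000 0.0000] k=[0 0 4 13 27 6 5 0 0]
t=3: x=[0.0000 0.4692 4.5338 13.5104 22.8000 8.4582 4.5850 0.6134 0.0000] k=[0 2 6 19 25 3 0 6 0]
t=4: x=[0.2328 2.1906 6.9805 18.0459 21.6400 5.3177 1.0960 4.6583 0.7415] k=[2 7 5 14 24 4 1 1 4]
t=5: x=[2.5238 6.0289 6.2305 14.0275 20.4000 6.0828 1.3801 1.3902 3.7455] k=[6 4 6 10 24 5 2 4 5]
t=6: x=[5.5959 4.3832 6.1516 11.1244 20.0400 6.9686 2.6381 3.9642 5.0198] k=[3 5 4 15 22 4 5 9 5]
t=7: x=[3.1456 4.5399 5.3623 14.4253 19.0000 6.3244 5.4365 8.2075 5.6361] k=[8 2 6 10 17 5 7 13 2]
t=8: x=[7.0755 3.1300 5.9148 10.2895 14.7200 6.7271 7.5845 11.1818 3.4165] k=[8 7 3 12 19 9 13 7 4]
t=9: x=[7.6599 6.4993 4.4944 11.6811 16.9600 10.7523 11.9579 7.5144 4.4855] k=[12 7 2 17 21 8 13 9 6]
t=10: x=[11.0922 6.8522 4.3366 15.5789 18.9600 10.2292 12.0793 9.3080 6.5396] k=[12 5 8 20 23 9 13 10 10]
t=11: x=[10.8579 6.0681 8.9548 18.8021 20.9600 11.2352 12.3222 10.5709 10.2722] k=[15 3 10 17 21 9 13 6 6]
t=12: x=[13.2016 5.1667 9.8633 16.5338 19.0800 10.9938 11.8365 6.9842 6.1700] k=[11 4 5 19 18 14 7 4 8]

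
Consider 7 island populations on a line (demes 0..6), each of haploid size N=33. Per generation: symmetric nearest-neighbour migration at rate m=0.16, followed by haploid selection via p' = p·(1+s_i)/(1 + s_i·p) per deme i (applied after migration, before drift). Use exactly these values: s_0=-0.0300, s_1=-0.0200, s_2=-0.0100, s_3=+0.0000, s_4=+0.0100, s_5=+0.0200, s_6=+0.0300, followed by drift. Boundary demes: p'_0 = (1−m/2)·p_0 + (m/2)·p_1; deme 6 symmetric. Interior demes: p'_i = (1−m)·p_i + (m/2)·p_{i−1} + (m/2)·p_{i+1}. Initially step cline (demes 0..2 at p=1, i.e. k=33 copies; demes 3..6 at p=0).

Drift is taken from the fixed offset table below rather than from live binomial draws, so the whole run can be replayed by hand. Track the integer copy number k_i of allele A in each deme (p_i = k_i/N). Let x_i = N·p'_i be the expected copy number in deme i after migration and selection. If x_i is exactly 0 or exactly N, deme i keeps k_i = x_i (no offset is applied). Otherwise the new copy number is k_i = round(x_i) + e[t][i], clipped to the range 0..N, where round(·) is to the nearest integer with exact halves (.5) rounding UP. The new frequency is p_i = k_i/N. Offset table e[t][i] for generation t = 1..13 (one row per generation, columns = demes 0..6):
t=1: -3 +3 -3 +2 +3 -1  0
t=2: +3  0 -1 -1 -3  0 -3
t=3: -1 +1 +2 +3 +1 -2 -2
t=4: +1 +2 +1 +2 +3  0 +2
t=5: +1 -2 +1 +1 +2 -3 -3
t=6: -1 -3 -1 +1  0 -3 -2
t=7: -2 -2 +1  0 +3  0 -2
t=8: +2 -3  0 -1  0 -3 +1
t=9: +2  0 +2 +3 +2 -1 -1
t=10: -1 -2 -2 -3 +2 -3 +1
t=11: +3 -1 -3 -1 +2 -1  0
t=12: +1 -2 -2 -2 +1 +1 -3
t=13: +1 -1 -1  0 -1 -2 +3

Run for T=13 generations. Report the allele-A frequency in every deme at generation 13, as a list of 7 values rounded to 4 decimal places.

t=0: k=[33 33 33 0 0 0 0]
t=1: x=[33.0000 33.0000 30.3355 2.6400 0.0000 0.0000 0.0000] k=[33 33 27 5 0 0 0]
t=2: x=[33.0000 32.5103 25.6628 6.3600 0.4040 0.0000 0.0000] k=[33 33 25 5 0 0 0]
t=3: x=[33.0000 32.3472 23.9742 6.2000 0.4040 0.0000 0.0000] k=[33 33 26 9 1 0 0]
t=4: x=[33.0000 32.4288 25.1400 9.7200 1.5749 0.0816 0.0000] k=[33 33 26 12 5 0 0]
t=5: x=[33.0000 32.4288 25.3813 12.5600 5.2035 0.4079 0.0000] k=[33 30 26 14 7 0 0]
t=6: x=[32.7526 29.8631 25.3008 14.4000 7.0550 0.5710 0.0000] k=[32 27 24 15 7 0 0]
t=7: x=[31.5586 27.0623 23.4519 15.0800 7.1355 0.5710 0.0000] k=[30 25 24 15 10 1 0]
t=8: x=[29.5060 25.2003 23.2913 15.3200 9.7482 1.6711 0.0824] k=[32 22 23 14 10 0 1]
t=9: x=[31.1475 22.7377 22.1269 14.4000 9.5875 0.8971 0.9468] k=[33 23 24 17 12 0 0]
t=10: x=[32.1759 23.7461 23.2913 17.1600 11.5145 0.9786 0.0000] k=[31 22 21 14 14 0 0]
t=11: x=[30.2030 22.4959 20.4419 14.5600 12.9582 1.1416 0.0000] k=[33 21 17 14 15 0 0]
t=12: x=[32.0112 21.4890 16.9972 14.3200 13.7998 1.2231 0.0000] k=[33 19 15 12 15 2 0]
t=13: x=[31.8466 19.6397 14.9977 12.4800 13.7998 2.9325 0.1648] k=[33 19 14 12 13 1 3]

[1.0000, 0.5758, 0.4242, 0.3636, 0.3939, 0.0303, 0.0909]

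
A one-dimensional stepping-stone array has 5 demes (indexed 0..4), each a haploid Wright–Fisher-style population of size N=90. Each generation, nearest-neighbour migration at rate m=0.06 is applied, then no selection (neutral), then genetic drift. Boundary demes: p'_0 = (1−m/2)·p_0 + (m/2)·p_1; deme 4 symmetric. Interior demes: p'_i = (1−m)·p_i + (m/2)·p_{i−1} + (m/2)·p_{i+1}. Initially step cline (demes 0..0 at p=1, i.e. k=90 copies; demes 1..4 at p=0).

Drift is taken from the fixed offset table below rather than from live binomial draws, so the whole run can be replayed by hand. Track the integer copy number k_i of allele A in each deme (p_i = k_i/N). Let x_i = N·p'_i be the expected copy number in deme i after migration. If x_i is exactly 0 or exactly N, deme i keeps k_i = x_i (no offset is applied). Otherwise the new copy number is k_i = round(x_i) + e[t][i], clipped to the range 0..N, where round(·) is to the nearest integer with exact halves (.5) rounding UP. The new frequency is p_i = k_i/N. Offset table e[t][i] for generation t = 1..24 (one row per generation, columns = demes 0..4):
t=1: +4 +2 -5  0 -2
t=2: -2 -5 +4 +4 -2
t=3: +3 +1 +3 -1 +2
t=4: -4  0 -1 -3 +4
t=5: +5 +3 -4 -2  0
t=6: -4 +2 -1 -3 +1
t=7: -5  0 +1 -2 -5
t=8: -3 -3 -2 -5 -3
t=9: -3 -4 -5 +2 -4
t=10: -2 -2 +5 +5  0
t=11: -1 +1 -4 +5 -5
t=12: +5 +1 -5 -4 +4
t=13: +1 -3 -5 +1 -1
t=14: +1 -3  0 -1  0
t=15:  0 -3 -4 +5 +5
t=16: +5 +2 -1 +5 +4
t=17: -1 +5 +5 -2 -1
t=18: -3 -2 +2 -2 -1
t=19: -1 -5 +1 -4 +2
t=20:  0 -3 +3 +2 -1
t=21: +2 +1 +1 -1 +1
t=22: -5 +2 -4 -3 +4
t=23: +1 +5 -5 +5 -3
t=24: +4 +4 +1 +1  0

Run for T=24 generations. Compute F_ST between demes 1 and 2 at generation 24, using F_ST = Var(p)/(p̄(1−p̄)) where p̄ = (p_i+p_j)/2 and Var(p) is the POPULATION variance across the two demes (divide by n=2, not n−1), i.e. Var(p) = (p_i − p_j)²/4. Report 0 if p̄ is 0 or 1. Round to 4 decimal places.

0.0909

t=0: k=[90 0 0 0 0]
t=1: x=[87.3000 2.7000 0.0000 0.0000 0.0000] k=[90 5 0 0 0]
t=2: x=[87.4500 7.4000 0.1500 0.0000 0.0000] k=[85 2 4 0 0]
t=3: x=[82.5100 4.5500 3.8200 0.1200 0.0000] k=[86 6 7 0 0]
t=4: x=[83.6000 8.4300 6.7600 0.2100 0.0000] k=[80 8 6 0 0]
t=5: x=[77.8400 10.1000 5.8800 0.1800 0.0000] k=[83 13 2 0 0]
t=6: x=[80.9000 14.7700 2.2700 0.0600 0.0000] k=[77 17 1 0 0]
t=7: x=[75.2000 18.3200 1.4500 0.0300 0.0000] k=[70 18 2 0 0]
t=8: x=[68.4400 19.0800 2.4200 0.0600 0.0000] k=[65 16 0 0 0]
t=9: x=[63.5300 16.9900 0.4800 0.0000 0.0000] k=[61 13 0 0 0]
t=10: x=[59.5600 14.0500 0.3900 0.0000 0.0000] k=[58 12 5 0 0]
t=11: x=[56.6200 13.1700 5.0600 0.1500 0.0000] k=[56 14 1 5 0]
t=12: x=[54.7400 14.8700 1.5100 4.7300 0.1500] k=[60 16 0 1 4]
t=13: x=[58.6800 16.8400 0.5100 1.0600 3.9100] k=[60 14 0 2 3]
t=14: x=[58.6200 14.9600 0.4800 1.9700 2.9700] k=[60 12 0 1 3]
t=15: x=[58.5600 13.0800 0.3900 1.0300 2.9400] k=[59 10 0 6 8]
t=16: x=[57.5300 11.1700 0.4800 5.8800 7.9400] k=[63 13 0 11 12]
t=17: x=[61.5000 14.1100 0.7200 10.7000 11.9700] k=[61 19 6 9 11]
t=18: x=[59.7400 19.8700 6.4800 8.9700 10.9400] k=[57 18 8 7 10]
t=19: x=[55.8300 18.8700 8.2700 7.1200 9.9100] k=[55 14 9 3 12]
t=20: x=[53.7700 15.0800 8.9700 3.4500 11.7300] k=[54 12 12 5 11]
t=21: x=[52.7400 13.2600 11.7900 5.3900 10.8200] k=[55 14 13 4 12]
t=22: x=[53.7700 15.2000 12.7600 4.5100 11.7600] k=[49 17 9 2 16]
t=23: x=[48.0400 17.7200 9.0300 2.6300 15.5800] k=[49 23 4 8 13]
t=24: x=[48.2200 23.2100 4.6900 8.0300 12.8500] k=[52 27 6 9 13]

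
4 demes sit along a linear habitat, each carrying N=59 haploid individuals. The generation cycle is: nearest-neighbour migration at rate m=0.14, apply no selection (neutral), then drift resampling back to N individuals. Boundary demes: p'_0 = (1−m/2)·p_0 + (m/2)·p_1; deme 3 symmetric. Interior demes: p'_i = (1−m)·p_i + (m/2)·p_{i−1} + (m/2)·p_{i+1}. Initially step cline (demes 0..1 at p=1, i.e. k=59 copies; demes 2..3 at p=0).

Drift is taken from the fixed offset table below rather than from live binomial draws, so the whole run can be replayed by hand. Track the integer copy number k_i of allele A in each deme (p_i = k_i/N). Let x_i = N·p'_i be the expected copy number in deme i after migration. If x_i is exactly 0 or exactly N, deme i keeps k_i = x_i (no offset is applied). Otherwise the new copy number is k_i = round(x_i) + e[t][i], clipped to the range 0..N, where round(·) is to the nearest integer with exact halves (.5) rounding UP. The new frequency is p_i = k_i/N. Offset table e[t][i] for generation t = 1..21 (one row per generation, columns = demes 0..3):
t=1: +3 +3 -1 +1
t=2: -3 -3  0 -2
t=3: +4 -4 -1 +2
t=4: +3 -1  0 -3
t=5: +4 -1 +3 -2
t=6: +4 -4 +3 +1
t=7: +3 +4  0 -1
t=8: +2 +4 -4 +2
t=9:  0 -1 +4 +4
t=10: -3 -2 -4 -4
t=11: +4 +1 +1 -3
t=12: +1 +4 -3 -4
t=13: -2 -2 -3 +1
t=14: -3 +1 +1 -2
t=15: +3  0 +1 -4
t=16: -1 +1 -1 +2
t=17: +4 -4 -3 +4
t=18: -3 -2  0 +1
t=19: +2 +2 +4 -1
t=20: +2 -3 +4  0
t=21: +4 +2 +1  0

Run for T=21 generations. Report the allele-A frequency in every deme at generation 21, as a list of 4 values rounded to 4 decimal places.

t=0: k=[59 59 0 0]
t=1: x=[59.0000 54.8700 4.1300 0.0000] k=[59 58 3 0]
t=2: x=[58.9300 54.2200 6.6400 0.2100] k=[56 51 7 0]
t=3: x=[55.6500 48.2700 9.5900 0.4900] k=[59 44 9 2]
t=4: x=[57.9500 42.6000 10.9600 2.4900] k=[59 42 11 0]
t=5: x=[57.8100 41.0200 12.4000 0.7700] k=[59 40 15 0]
t=6: x=[57.6700 39.5800 15.7000 1.0500] k=[59 36 19 2]
t=7: x=[57.3900 36.4200 19.0000 3.1900] k=[59 40 19 2]
t=8: x=[57.6700 39.8600 19.2800 3.1900] k=[59 44 15 5]
t=9: x=[57.9500 43.0200 16.3300 5.7000] k=[58 42 20 10]
t=10: x=[56.8800 41.5800 20.8400 10.7000] k=[54 40 17 7]
t=11: x=[53.0200 39.3700 17.9100 7.7000] k=[57 40 19 5]
t=12: x=[55.8100 39.7200 19.4900 5.9800] k=[57 44 16 2]
t=13: x=[56.0900 42.9500 16.9800 2.9800] k=[54 41 14 4]
t=14: x=[53.0900 40.0200 15.1900 4.7000] k=[50 41 16 3]
t=15: x=[49.3700 39.8800 16.8400 3.9100] k=[52 40 18 0]
t=16: x=[51.1600 39.3000 18.2800 1.2600] k=[50 40 17 3]
t=17: x=[49.3000 39.0900 17.6300 3.9800] k=[53 35 15 8]
t=18: x=[51.7400 34.8600 15.9100 8.4900] k=[49 33 16 9]
t=19: x=[47.8800 32.9300 16.7000 9.4900] k=[50 35 21 8]
t=20: x=[48.9500 35.0700 21.0700 8.9100] k=[51 32 25 9]
t=21: x=[49.6700 32.8400 24.3700 10.1200] k=[54 35 25 10]

[0.9153, 0.5932, 0.4237, 0.1695]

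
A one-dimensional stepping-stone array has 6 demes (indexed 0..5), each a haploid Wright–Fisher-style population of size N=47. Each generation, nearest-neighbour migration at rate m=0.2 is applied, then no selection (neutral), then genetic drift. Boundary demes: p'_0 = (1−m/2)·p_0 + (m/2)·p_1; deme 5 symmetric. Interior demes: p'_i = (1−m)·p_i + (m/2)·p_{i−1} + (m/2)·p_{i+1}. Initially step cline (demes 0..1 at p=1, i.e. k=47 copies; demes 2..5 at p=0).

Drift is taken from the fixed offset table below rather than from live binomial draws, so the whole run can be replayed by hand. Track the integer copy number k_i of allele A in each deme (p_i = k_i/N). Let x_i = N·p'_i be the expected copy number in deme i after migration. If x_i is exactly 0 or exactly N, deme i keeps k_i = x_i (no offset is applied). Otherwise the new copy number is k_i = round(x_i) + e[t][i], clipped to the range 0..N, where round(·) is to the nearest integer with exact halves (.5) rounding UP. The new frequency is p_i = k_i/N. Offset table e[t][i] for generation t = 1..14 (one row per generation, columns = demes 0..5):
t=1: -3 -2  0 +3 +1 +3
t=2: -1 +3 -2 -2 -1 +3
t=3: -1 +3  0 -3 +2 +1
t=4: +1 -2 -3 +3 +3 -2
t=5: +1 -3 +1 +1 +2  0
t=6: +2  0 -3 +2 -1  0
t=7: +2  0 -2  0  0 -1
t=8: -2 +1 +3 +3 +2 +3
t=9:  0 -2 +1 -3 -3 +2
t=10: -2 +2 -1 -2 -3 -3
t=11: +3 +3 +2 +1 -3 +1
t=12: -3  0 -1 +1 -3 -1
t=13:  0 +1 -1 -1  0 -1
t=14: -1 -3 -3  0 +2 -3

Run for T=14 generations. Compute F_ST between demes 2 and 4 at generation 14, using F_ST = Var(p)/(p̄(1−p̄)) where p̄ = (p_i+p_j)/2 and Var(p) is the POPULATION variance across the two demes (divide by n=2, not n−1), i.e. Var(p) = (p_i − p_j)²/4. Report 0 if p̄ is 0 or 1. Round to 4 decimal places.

t=0: k=[47 47 0 0 0 0]
t=1: x=[47.0000 42.3000 4.7000 0.0000 0.0000 0.0000] k=[47 40 5 0 0 0]
t=2: x=[46.3000 37.2000 8.0000 0.5000 0.0000 0.0000] k=[45 40 6 0 0 0]
t=3: x=[44.5000 37.1000 8.8000 0.6000 0.0000 0.0000] k=[44 40 9 0 0 0]
t=4: x=[43.6000 37.3000 11.2000 0.9000 0.0000 0.0000] k=[45 35 8 4 0 0]
t=5: x=[44.0000 33.3000 10.3000 4.0000 0.4000 0.0000] k=[45 30 11 5 2 0]
t=6: x=[43.5000 29.6000 12.3000 5.3000 2.1000 0.2000] k=[46 30 9 7 1 0]
t=7: x=[44.4000 29.5000 10.9000 6.6000 1.5000 0.1000] k=[46 30 9 7 2 0]
t=8: x=[44.4000 29.5000 10.9000 6.7000 2.3000 0.2000] k=[42 31 14 10 4 3]
t=9: x=[40.9000 30.4000 15.3000 9.8000 4.5000 3.1000] k=[41 28 16 7 2 5]
t=10: x=[39.7000 28.1000 16.3000 7.4000 2.8000 4.7000] k=[38 30 15 5 0 2]
t=11: x=[37.2000 29.3000 15.5000 5.5000 0.7000 1.8000] k=[40 32 18 7 0 3]
t=12: x=[39.2000 31.4000 18.3000 7.4000 1.0000 2.7000] k=[36 31 17 8 0 2]
t=13: x=[35.5000 30.1000 17.5000 8.1000 1.0000 1.8000] k=[36 31 17 7 1 1]
t=14: x=[35.5000 30.1000 17.4000 7.4000 1.6000 1.0000] k=[35 27 14 7 4 0]

0.0731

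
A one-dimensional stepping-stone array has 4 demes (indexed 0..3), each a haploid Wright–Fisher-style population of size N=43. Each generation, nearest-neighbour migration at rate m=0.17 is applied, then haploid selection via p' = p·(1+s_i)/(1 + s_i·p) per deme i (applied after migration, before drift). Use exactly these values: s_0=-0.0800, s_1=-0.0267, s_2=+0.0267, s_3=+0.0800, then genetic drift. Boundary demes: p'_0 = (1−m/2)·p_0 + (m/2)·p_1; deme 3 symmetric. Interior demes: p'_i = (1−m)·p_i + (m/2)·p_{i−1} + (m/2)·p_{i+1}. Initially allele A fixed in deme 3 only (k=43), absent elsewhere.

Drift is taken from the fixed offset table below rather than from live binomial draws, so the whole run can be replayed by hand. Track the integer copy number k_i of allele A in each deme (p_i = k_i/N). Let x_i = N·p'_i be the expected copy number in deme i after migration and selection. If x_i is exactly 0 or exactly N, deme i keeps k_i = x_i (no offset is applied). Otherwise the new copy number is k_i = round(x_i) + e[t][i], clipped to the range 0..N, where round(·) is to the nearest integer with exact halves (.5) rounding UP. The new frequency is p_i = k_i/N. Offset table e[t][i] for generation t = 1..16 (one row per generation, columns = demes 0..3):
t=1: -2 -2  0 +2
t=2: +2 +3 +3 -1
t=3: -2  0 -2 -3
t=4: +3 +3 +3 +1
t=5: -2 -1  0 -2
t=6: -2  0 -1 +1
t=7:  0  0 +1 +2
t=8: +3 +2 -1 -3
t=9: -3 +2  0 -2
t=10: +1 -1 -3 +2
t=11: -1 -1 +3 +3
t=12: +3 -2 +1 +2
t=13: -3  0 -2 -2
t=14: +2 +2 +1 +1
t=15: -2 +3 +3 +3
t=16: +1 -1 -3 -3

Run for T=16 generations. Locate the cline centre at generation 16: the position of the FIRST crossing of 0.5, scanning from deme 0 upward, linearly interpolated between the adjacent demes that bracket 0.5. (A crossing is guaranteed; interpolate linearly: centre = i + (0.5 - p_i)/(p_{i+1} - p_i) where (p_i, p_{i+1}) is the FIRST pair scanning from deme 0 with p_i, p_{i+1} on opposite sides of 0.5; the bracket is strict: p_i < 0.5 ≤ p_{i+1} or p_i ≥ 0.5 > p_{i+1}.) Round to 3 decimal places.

t=0: k=[0 0 0 43]
t=1: x=[0.0000 0.0000 3.7441 39.5943] k=[0 0 4 42]
t=2: x=[0.0000 0.3310 7.0438 39.0546] k=[0 3 10 38]
t=3: x=[0.2347 3.2576 12.0118 36.0787] k=[0 3 10 33]
t=4: x=[0.2347 3.2576 11.5816 31.6978] k=[3 6 15 33]
t=5: x=[3.0128 6.3619 16.0290 32.1077] k=[1 5 16 30]
t=6: x=[1.2359 5.4646 16.5222 29.5319] k=[0 5 16 31]
t=7: x=[0.3913 5.3813 16.6078 30.4207] k=[0 5 18 32]
t=8: x=[0.3913 5.5479 18.3617 31.4709] k=[3 8 17 28]
t=9: x=[3.1712 8.1596 17.4425 27.8289] k=[0 10 17 26]
t=10: x=[0.7832 9.5426 17.4425 26.0316] k=[2 9 14 28]
t=11: x=[2.3990 8.6416 15.0215 27.5792] k=[1 8 18 31]
t=12: x=[1.4718 8.0760 18.5323 30.5855] k=[4 6 20 33]
t=13: x=[3.8664 6.8625 20.1970 32.5171] k=[1 7 18 31]
t=14: x=[1.3931 7.2602 18.4470 30.5855] k=[3 9 19 32]
t=15: x=[3.2504 9.1437 19.5355 31.5530] k=[1 12 23 35]
t=16: x=[1.7866 11.7673 23.3664 34.5163] k=[3 11 20 32]

2.125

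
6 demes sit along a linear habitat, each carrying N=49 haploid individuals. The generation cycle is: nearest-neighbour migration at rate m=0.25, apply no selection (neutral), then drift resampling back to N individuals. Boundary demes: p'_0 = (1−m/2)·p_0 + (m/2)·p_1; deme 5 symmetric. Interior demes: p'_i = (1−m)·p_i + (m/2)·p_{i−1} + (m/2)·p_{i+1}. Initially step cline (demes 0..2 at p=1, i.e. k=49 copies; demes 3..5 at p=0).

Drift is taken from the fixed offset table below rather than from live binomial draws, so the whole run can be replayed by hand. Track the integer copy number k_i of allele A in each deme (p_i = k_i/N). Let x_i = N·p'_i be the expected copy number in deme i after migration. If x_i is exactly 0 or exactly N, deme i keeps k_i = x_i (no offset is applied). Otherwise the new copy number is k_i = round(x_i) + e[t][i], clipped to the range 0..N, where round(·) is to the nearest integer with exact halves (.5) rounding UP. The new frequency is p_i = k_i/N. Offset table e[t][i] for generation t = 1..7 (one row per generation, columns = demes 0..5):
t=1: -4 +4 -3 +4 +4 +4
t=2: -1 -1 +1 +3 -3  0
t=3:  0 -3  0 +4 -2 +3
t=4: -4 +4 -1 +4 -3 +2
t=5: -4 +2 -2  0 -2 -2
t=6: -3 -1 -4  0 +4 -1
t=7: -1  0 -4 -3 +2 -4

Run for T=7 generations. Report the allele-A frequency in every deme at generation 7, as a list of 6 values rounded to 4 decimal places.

t=0: k=[49 49 49 0 0 0]
t=1: x=[49.0000 49.0000 42.8750 6.1250 0.0000 0.0000] k=[49 49 40 10 0 0]
t=2: x=[49.0000 47.8750 37.3750 12.5000 1.2500 0.0000] k=[49 47 38 16 0 0]
t=3: x=[48.7500 46.1250 36.3750 16.7500 2.0000 0.0000] k=[49 43 36 21 0 0]
t=4: x=[48.2500 42.8750 35.0000 20.2500 2.6250 0.0000] k=[44 47 34 24 0 0]
t=5: x=[44.3750 45.0000 34.3750 22.2500 3.0000 0.0000] k=[40 47 32 22 1 0]
t=6: x=[40.8750 44.2500 32.6250 20.6250 3.5000 0.1250] k=[38 43 29 21 8 0]
t=7: x=[38.6250 40.6250 29.7500 20.3750 8.6250 1.0000] k=[38 41 26 17 11 0]

[0.7755, 0.8367, 0.5306, 0.3469, 0.2245, 0.0000]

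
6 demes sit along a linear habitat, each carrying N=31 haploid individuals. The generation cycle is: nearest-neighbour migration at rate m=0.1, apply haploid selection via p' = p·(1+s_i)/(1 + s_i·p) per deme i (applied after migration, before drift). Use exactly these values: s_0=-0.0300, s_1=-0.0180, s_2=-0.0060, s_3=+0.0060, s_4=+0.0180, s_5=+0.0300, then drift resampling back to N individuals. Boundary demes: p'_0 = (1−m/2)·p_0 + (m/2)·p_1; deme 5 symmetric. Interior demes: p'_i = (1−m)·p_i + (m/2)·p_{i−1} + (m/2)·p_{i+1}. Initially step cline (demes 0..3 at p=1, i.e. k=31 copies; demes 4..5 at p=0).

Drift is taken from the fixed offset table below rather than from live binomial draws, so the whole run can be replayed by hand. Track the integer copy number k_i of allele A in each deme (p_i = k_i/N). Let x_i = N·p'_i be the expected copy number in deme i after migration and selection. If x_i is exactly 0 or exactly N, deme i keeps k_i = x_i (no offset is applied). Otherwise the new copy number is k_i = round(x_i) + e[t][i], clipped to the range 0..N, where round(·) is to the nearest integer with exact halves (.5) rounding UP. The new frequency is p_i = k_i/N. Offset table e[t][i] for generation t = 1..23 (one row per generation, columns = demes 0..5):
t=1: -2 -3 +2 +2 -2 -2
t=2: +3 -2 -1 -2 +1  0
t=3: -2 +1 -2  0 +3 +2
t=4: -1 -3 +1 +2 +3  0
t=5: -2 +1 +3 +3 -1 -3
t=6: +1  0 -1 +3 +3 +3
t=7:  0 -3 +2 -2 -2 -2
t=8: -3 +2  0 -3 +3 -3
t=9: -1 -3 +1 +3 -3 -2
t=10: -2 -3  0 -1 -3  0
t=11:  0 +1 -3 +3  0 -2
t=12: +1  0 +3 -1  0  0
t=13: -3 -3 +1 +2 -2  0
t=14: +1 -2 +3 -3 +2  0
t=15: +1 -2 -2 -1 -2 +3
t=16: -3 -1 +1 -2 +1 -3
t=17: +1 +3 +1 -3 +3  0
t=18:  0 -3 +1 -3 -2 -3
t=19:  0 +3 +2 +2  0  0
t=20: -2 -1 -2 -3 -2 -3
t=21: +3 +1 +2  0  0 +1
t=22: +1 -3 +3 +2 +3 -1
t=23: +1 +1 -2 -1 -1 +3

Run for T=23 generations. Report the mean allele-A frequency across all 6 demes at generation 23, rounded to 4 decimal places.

t=0: k=[31 31 31 31 0 0]
t=1: x=[31.0000 31.0000 31.0000 29.4588 1.5765 0.0000] k=[31 31 31 31 0 0]
t=2: x=[31.0000 31.0000 31.0000 29.4588 1.5765 0.0000] k=[31 31 31 27 3 0]
t=3: x=[31.0000 31.0000 30.7988 26.0250 4.1132 0.1545] k=[31 31 29 26 7 2]
t=4: x=[31.0000 30.8982 28.9384 25.2282 7.8037 2.3125] k=[31 28 30 27 11 2]
t=5: x=[30.8454 28.2041 29.7428 26.3736 11.4787 2.5175] k=[29 29 31 29 10 0]
t=6: x=[28.9423 29.0673 30.7988 28.1654 10.5739 0.5148] k=[30 29 30 31 14 4]
t=7: x=[29.9187 29.0673 29.9942 30.1052 14.4876 4.6149] k=[30 26 31 28 12 3]
t=8: x=[29.7644 26.3790 30.5976 27.3692 12.4828 3.5417] k=[27 28 31 24 15 1]
t=9: x=[26.9438 28.0519 30.4970 23.9327 14.8880 1.7481] k=[26 25 31 27 12 0]
t=10: x=[25.8199 25.2656 30.4970 26.4732 12.2821 0.6176] k=[24 22 30 25 9 1]
t=11: x=[23.7319 22.3875 29.3406 24.4809 9.5173 1.4400] k=[24 23 26 27 10 0]
t=12: x=[23.7827 23.0935 25.8743 26.1246 10.4734 0.5148] k=[25 23 29 25 10 1]
t=13: x=[24.7494 23.2953 28.4861 24.4809 10.4231 1.4914] k=[22 20 29 26 8 1]
t=14: x=[21.7030 20.4238 28.3856 25.2780 8.6609 1.3887] k=[23 18 31 22 11 1]
t=15: x=[22.5643 18.7657 29.8936 21.9384 11.1772 1.5428] k=[24 17 28 21 9 5]
t=16: x=[23.4778 17.7624 27.0794 20.7910 9.5173 5.3292] k=[20 17 28 19 11 2]
t=17: x=[19.6316 17.5619 26.9790 19.0939 11.0767 2.5175] k=[21 21 28 16 14 3]
t=18: x=[20.7926 21.2289 27.0292 16.5462 13.6862 3.6440] k=[21 18 28 14 12 1]
t=19: x=[20.6410 18.5148 26.7781 14.6462 11.6796 1.5941] k=[21 22 29 17 12 2]
t=20: x=[20.8431 22.1859 28.0339 17.3957 11.8804 2.5688] k=[19 21 26 14 10 0]
t=21: x=[18.8759 21.0275 25.1214 14.4461 9.8193 0.5148] k=[22 22 27 14 10 2]
t=22: x=[21.8042 22.1355 26.0751 14.4962 9.9200 2.4663] k=[23 19 29 16 13 1]
t=23: x=[22.6150 19.5692 27.8329 16.5462 12.6835 1.6455] k=[24 21 26 16 12 5]

0.5591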